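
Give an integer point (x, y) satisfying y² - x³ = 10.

Try small integer x values and check whether x³ + 10 is a perfect square.
x = -1: x³ + 10 = -1³ + 10 = -1 + 10 = 9
Is 9 a perfect square? 3² = 9 ✓
So (x, y) = (-1, -3) is a solution.

x = -1, y = -3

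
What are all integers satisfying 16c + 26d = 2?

Step 1: Compute gcd(16, 26) = 2.
Since 2 divides 2, solutions exist.

Step 2: Find a particular solution using extended Euclidean algorithm.
We get c₀ = 5, d₀ = -3.
Check: 16*5 + 26*-3 = 2 = 2 ✓

Step 3: Write the general solution.
c = 5 + (26/2)t = 5 + 13t
d = -3 - (16/2)t = -3 - 8t
for any integer t.

c = 5 + 13t, d = -3 - 8t for integer t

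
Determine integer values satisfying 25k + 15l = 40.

Step 1: Check solvability.
gcd(25, 15) = 5
Since 5 divides 40, solutions exist.

Step 2: Apply extended Euclidean algorithm to find gcd.
We find integers such that 25*x0 + 15*y0 = 5

Step 3: Scale the particular solution.
Multiply by 40/5 = 8:
k = -8, l = 16

Step 4: Verify.
25*(-8) + 15*(16) = 40 = 40 ✓

k = -8, l = 16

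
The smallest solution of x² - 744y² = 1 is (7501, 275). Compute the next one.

Solutions to x² - Dy² = 1 are generated by powers of (x₀ + y₀√D).
The next solution satisfies x₁ + y₁√744 = (x₀ + y₀√744)², giving:
x₁ = x₀² + 744y₀² = 7501² + 744·275² = 56265001 + 56265000 = 112530001
y₁ = 2x₀y₀ = 2·7501·275 = 4125550

Verify: 112530001² - 744·4125550² = 12663001125060001 - 12663001125060000 = 1 ✓

x = 112530001, y = 4125550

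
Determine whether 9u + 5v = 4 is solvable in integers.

Step 1: Compute gcd(9, 5).
gcd(9, 5) = 1

Step 2: Check divisibility.
Does 1 divide 4? 4 = 1 x 4, so yes.

By the theorem on linear Diophantine equations, 9u + 5v = 4 has integer solutions if and only if gcd(9, 5) divides 4. Since 1 | 4, solutions exist.

Yes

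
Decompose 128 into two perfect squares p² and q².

We need to find integers p, q > 0 such that p² + q² = 128.
Trying p = 8: q² = 128 - 8² = 128 - 64 = 64
q = 8
Check: 8² + 8² = 64 + 64 = 128 ✓

128 = 8² + 8²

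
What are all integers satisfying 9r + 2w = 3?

Step 1: Compute gcd(9, 2) = 1.
Since 1 divides 3, solutions exist.

Step 2: Find a particular solution using extended Euclidean algorithm.
We get r₀ = 3, w₀ = -12.
Check: 9*3 + 2*-12 = 3 = 3 ✓

Step 3: Write the general solution.
r = 3 + (2/1)t = 3 + 2t
w = -12 - (9/1)t = -12 - 9t
for any integer t.

r = 3 + 2t, w = -12 - 9t for integer t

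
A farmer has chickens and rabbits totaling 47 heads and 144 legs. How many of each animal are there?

Let c = chickens, r = rabbits.
Heads: c + r = 47
Legs: 2c + 4r = 144
From the first equation, c = 47 - r. Substitute:
2(47 - r) + 4r = 144
94 + 2r = 144
r = (144 - 94)/2 = 25
c = 47 - 25 = 22

Chickens: 22, Rabbits: 25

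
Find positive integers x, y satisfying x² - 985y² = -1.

We need x² = 985y² - 1. Try successive y:
y = 1: x² = 985·1² - 1 = 984, not a perfect square
y = 2: x² = 985·2² - 1 = 3939, not a perfect square
y = 3: x² = 985·3² - 1 = 8864, not a perfect square
...
y = 13: x² = 985·13² - 1 = 166464 = 408² ✓
Check: 408² - 985·13² = 166464 - 166465 = -1 ✓

x = 408, y = 13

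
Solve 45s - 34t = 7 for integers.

Step 1: Check solvability.
gcd(45, 34) = 1
Since 1 divides 7, solutions exist.

Step 2: Apply extended Euclidean algorithm to find gcd.
We find integers such that 45*x0 + 34*y0 = 1

Step 3: Scale the particular solution.
Multiply by 7/1 = 7:
s = -21, t = -28

Step 4: Verify.
45*(-21) - 34*(-28) = 7 = 7 ✓

s = -21, t = -28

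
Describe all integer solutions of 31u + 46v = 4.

Step 1: Compute gcd(31, 46) = 1.
Since 1 divides 4, solutions exist.

Step 2: Find a particular solution using extended Euclidean algorithm.
We get u₀ = 12, v₀ = -8.
Check: 31*12 + 46*-8 = 4 = 4 ✓

Step 3: Write the general solution.
u = 12 + (46/1)t = 12 + 46t
v = -8 - (31/1)t = -8 - 31t
for any integer t.

u = 12 + 46t, v = -8 - 31t for integer t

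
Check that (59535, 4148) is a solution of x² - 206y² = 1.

Compute x² = 59535² = 3544416225
Compute 206y² = 206·4148² = 206·17205904 = 3544416224
x² - 206y² = 3544416225 - 3544416224 = 1
Since this equals 1, (59535, 4148) is a solution.

Yes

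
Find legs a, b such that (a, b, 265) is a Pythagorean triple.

We need a² + b² = 265² = 70225.
Trying: 247² + 96² = 61009 + 9216 = 70225 ✓

(247, 96, 265)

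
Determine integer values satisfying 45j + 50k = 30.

Step 1: Check solvability.
gcd(45, 50) = 5
Since 5 divides 30, solutions exist.

Step 2: Apply extended Euclidean algorithm to find gcd.
We find integers such that 45*x0 + 50*y0 = 5

Step 3: Scale the particular solution.
Multiply by 30/5 = 6:
j = -6, k = 6

Step 4: Verify.
45*(-6) + 50*(6) = 30 = 30 ✓

j = -6, k = 6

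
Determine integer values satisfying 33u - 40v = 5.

Step 1: Check solvability.
gcd(33, 40) = 1
Since 1 divides 5, solutions exist.

Step 2: Apply extended Euclidean algorithm to find gcd.
We find integers such that 33*x0 + 40*y0 = 1

Step 3: Scale the particular solution.
Multiply by 5/1 = 5:
u = 85, v = 70

Step 4: Verify.
33*(85) - 40*(70) = 5 = 5 ✓

u = 85, v = 70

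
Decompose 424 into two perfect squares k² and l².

We need to find integers k, l > 0 such that k² + l² = 424.
Trying k = 10: l² = 424 - 10² = 424 - 100 = 324
l = 18
Check: 10² + 18² = 100 + 324 = 424 ✓

424 = 10² + 18²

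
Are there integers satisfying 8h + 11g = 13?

Step 1: Compute gcd(8, 11).
gcd(8, 11) = 1

Step 2: Check divisibility.
Does 1 divide 13? 13 = 1 x 13, so yes.

By the theorem on linear Diophantine equations, 8h + 11g = 13 has integer solutions if and only if gcd(8, 11) divides 13. Since 1 | 13, solutions exist.

Yes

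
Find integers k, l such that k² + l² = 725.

We need to find integers k, l > 0 such that k² + l² = 725.
Trying k = 7: l² = 725 - 7² = 725 - 49 = 676
l = 26
Check: 7² + 26² = 49 + 676 = 725 ✓

725 = 7² + 26²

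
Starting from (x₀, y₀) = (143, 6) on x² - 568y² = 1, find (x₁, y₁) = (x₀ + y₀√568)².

Solutions to x² - Dy² = 1 are generated by powers of (x₀ + y₀√D).
The next solution satisfies x₁ + y₁√568 = (x₀ + y₀√568)², giving:
x₁ = x₀² + 568y₀² = 143² + 568·6² = 20449 + 20448 = 40897
y₁ = 2x₀y₀ = 2·143·6 = 1716

Verify: 40897² - 568·1716² = 1672564609 - 1672564608 = 1 ✓

x = 40897, y = 1716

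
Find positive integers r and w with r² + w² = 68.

We need to find integers r, w > 0 such that r² + w² = 68.
Trying r = 2: w² = 68 - 2² = 68 - 4 = 64
w = 8
Check: 2² + 8² = 4 + 64 = 68 ✓

68 = 2² + 8²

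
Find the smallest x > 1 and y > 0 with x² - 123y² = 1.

We seek the smallest positive integers (x, y) with x² - 123y² = 1, i.e., x² = 123y² + 1.
Try successive y values:
y = 1: x² = 123·1² + 1 = 124, not a perfect square
y = 2: x² = 123·2² + 1 = 493, not a perfect square
y = 3: x² = 123·3² + 1 = 1108, not a perfect square
... continuing the search (or via continued fractions) ...
y = 11: x² = 123·11² + 1 = 14884, x = 122 ✓

Verify: 122² - 123·11² = 14884 - 14883 = 1 ✓

x = 122, y = 11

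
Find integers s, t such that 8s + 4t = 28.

Step 1: Check solvability.
gcd(8, 4) = 4
Since 4 divides 28, solutions exist.

Step 2: Apply extended Euclidean algorithm to find gcd.
We find integers such that 8*x0 + 4*y0 = 4

Step 3: Scale the particular solution.
Multiply by 28/4 = 7:
s = 0, t = 7

Step 4: Verify.
8*(0) + 4*(7) = 28 = 28 ✓

s = 0, t = 7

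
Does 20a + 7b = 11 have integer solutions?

Step 1: Compute gcd(20, 7).
gcd(20, 7) = 1

Step 2: Check divisibility.
Does 1 divide 11? 11 = 1 x 11, so yes.

By the theorem on linear Diophantine equations, 20a + 7b = 11 has integer solutions if and only if gcd(20, 7) divides 11. Since 1 | 11, solutions exist.

Yes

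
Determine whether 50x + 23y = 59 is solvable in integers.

Step 1: Compute gcd(50, 23).
gcd(50, 23) = 1

Step 2: Check divisibility.
Does 1 divide 59? 59 = 1 x 59, so yes.

By the theorem on linear Diophantine equations, 50x + 23y = 59 has integer solutions if and only if gcd(50, 23) divides 59. Since 1 | 59, solutions exist.

Yes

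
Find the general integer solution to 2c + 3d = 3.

Step 1: Compute gcd(2, 3) = 1.
Since 1 divides 3, solutions exist.

Step 2: Find a particular solution using extended Euclidean algorithm.
We get c₀ = -3, d₀ = 3.
Check: 2*-3 + 3*3 = 3 = 3 ✓

Step 3: Write the general solution.
c = -3 + (3/1)t = -3 + 3t
d = 3 - (2/1)t = 3 - 2t
for any integer t.

c = -3 + 3t, d = 3 - 2t for integer t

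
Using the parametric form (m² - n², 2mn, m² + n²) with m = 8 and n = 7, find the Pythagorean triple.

a = m² - n² = 64 - 49 = 15
b = 2mn = 2·8·7 = 112
c = m² + n² = 64 + 49 = 113
Verify: 15² + 112² = 225 + 12544 = 12769 = 113² ✓

(15, 112, 113)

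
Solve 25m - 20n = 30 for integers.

Step 1: Check solvability.
gcd(25, 20) = 5
Since 5 divides 30, solutions exist.

Step 2: Apply extended Euclidean algorithm to find gcd.
We find integers such that 25*x0 + 20*y0 = 5

Step 3: Scale the particular solution.
Multiply by 30/5 = 6:
m = 6, n = 6

Step 4: Verify.
25*(6) - 20*(6) = 30 = 30 ✓

m = 6, n = 6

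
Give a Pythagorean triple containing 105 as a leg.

We need the other leg and hypotenuse such that 105² + x² = c².
Take x = 88, c = 137: 105² + 88² = 11025 + 7744 = 18769 = 137² ✓
Triple: (105, 88, 137)

(105, 88, 137)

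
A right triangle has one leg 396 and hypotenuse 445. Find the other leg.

a² = c² - b² = 198025 - 156816 = 41209
a = 203

203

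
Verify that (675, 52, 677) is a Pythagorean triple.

Compute a² + b² = 675² + 52² = 455625 + 2704 = 458329
Compute c² = 677² = 458329
Since 458329 = 458329, confirmed.

Yes, it is a Pythagorean triple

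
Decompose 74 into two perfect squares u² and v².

We need to find integers u, v > 0 such that u² + v² = 74.
Trying u = 5: v² = 74 - 5² = 74 - 25 = 49
v = 7
Check: 5² + 7² = 25 + 49 = 74 ✓

74 = 5² + 7²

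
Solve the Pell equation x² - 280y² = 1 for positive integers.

We seek the smallest positive integers (x, y) with x² - 280y² = 1, i.e., x² = 280y² + 1.
Try successive y values:
y = 1: x² = 280·1² + 1 = 281, not a perfect square
y = 2: x² = 280·2² + 1 = 1121, not a perfect square
y = 3: x² = 280·3² + 1 = 2521, not a perfect square
... continuing the search (or via continued fractions) ...
y = 15: x² = 280·15² + 1 = 63001, x = 251 ✓

Verify: 251² - 280·15² = 63001 - 63000 = 1 ✓

x = 251, y = 15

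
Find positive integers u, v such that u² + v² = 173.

Search for u with 173 - u² a perfect square.
u = 2: 173 - 2² = 173 - 4 = 169 = 13² ✓
So u = 2, v = 13.

u = 2, v = 13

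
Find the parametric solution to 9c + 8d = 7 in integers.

Step 1: Compute gcd(9, 8) = 1.
Since 1 divides 7, solutions exist.

Step 2: Find a particular solution using extended Euclidean algorithm.
We get c₀ = 7, d₀ = -7.
Check: 9*7 + 8*-7 = 7 = 7 ✓

Step 3: Write the general solution.
c = 7 + (8/1)t = 7 + 8t
d = -7 - (9/1)t = -7 - 9t
for any integer t.

c = 7 + 8t, d = -7 - 9t for integer t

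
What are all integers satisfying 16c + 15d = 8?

Step 1: Compute gcd(16, 15) = 1.
Since 1 divides 8, solutions exist.

Step 2: Find a particular solution using extended Euclidean algorithm.
We get c₀ = 8, d₀ = -8.
Check: 16*8 + 15*-8 = 8 = 8 ✓

Step 3: Write the general solution.
c = 8 + (15/1)t = 8 + 15t
d = -8 - (16/1)t = -8 - 16t
for any integer t.

c = 8 + 15t, d = -8 - 16t for integer t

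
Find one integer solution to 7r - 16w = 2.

Step 1: Check solvability.
gcd(7, 16) = 1
Since 1 divides 2, solutions exist.

Step 2: Apply extended Euclidean algorithm to find gcd.
We find integers such that 7*x0 + 16*y0 = 1

Step 3: Scale the particular solution.
Multiply by 2/1 = 2:
r = 14, w = 6

Step 4: Verify.
7*(14) - 16*(6) = 2 = 2 ✓

r = 14, w = 6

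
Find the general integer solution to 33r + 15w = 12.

Step 1: Compute gcd(33, 15) = 3.
Since 3 divides 12, solutions exist.

Step 2: Find a particular solution using extended Euclidean algorithm.
We get r₀ = 4, w₀ = -8.
Check: 33*4 + 15*-8 = 12 = 12 ✓

Step 3: Write the general solution.
r = 4 + (15/3)t = 4 + 5t
w = -8 - (33/3)t = -8 - 11t
for any integer t.

r = 4 + 5t, w = -8 - 11t for integer t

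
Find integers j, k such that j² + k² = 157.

We need to find integers j, k > 0 such that j² + k² = 157.
Trying j = 6: k² = 157 - 6² = 157 - 36 = 121
k = 11
Check: 6² + 11² = 36 + 121 = 157 ✓

157 = 6² + 11²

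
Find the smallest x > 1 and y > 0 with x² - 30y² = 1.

We seek the smallest positive integers (x, y) with x² - 30y² = 1, i.e., x² = 30y² + 1.
Try successive y values:
y = 1: x² = 30·1² + 1 = 31, not a perfect square
y = 2: x² = 30·2² + 1 = 121, x = 11 ✓

Verify: 11² - 30·2² = 121 - 120 = 1 ✓

x = 11, y = 2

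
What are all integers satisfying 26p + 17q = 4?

Step 1: Compute gcd(26, 17) = 1.
Since 1 divides 4, solutions exist.

Step 2: Find a particular solution using extended Euclidean algorithm.
We get p₀ = 8, q₀ = -12.
Check: 26*8 + 17*-12 = 4 = 4 ✓

Step 3: Write the general solution.
p = 8 + (17/1)t = 8 + 17t
q = -12 - (26/1)t = -12 - 26t
for any integer t.

p = 8 + 17t, q = -12 - 26t for integer t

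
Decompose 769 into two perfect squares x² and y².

We need to find integers x, y > 0 such that x² + y² = 769.
Trying x = 12: y² = 769 - 12² = 769 - 144 = 625
y = 25
Check: 12² + 25² = 144 + 625 = 769 ✓

769 = 12² + 25²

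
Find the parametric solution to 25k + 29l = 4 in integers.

Step 1: Compute gcd(25, 29) = 1.
Since 1 divides 4, solutions exist.

Step 2: Find a particular solution using extended Euclidean algorithm.
We get k₀ = 28, l₀ = -24.
Check: 25*28 + 29*-24 = 4 = 4 ✓

Step 3: Write the general solution.
k = 28 + (29/1)t = 28 + 29t
l = -24 - (25/1)t = -24 - 25t
for any integer t.

k = 28 + 29t, l = -24 - 25t for integer t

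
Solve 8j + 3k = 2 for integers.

Step 1: Check solvability.
gcd(8, 3) = 1
Since 1 divides 2, solutions exist.

Step 2: Apply extended Euclidean algorithm to find gcd.
We find integers such that 8*x0 + 3*y0 = 1

Step 3: Scale the particular solution.
Multiply by 2/1 = 2:
j = -2, k = 6

Step 4: Verify.
8*(-2) + 3*(6) = 2 = 2 ✓

j = -2, k = 6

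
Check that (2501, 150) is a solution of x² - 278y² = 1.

Compute x² = 2501² = 6255001
Compute 278y² = 278·150² = 278·22500 = 6255000
x² - 278y² = 6255001 - 6255000 = 1
Since this equals 1, (2501, 150) is a solution.

Yes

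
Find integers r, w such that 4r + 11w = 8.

Step 1: Check solvability.
gcd(4, 11) = 1
Since 1 divides 8, solutions exist.

Step 2: Apply extended Euclidean algorithm to find gcd.
We find integers such that 4*x0 + 11*y0 = 1

Step 3: Scale the particular solution.
Multiply by 8/1 = 8:
r = 24, w = -8

Step 4: Verify.
4*(24) + 11*(-8) = 8 = 8 ✓

r = 24, w = -8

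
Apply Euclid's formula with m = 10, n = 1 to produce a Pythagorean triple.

a = m² - n² = 10² - 1² = 100 - 1 = 99
b = 2mn = 2·10·1 = 20
c = m² + n² = 100 + 1 = 101
Verify: 99² + 20² = 9801 + 400 = 10201 = 101² ✓

(99, 20, 101)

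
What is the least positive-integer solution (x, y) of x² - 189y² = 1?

We seek the smallest positive integers (x, y) with x² - 189y² = 1, i.e., x² = 189y² + 1.
Try successive y values:
y = 1: x² = 189·1² + 1 = 190, not a perfect square
y = 2: x² = 189·2² + 1 = 757, not a perfect square
y = 3: x² = 189·3² + 1 = 1702, not a perfect square
... continuing the search (or via continued fractions) ...
y = 4: x² = 189·4² + 1 = 3025, x = 55 ✓

Verify: 55² - 189·4² = 3025 - 3024 = 1 ✓

x = 55, y = 4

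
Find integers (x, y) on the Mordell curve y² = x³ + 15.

Try small integer x values and check whether x³ + 15 is a perfect square.
x = 1: x³ + 15 = 1³ + 15 = 1 + 15 = 16
Is 16 a perfect square? 4² = 16 ✓
So (x, y) = (1, -4) is a solution.

x = 1, y = -4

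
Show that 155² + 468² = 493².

Compute a² + b²:
155² + 468² = 24025 + 219024 = 243049
Compute c²:
493² = 243049
Since 243049 = 243049, it is a Pythagorean triple.

Yes, it is a Pythagorean triple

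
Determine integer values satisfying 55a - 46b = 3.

Step 1: Check solvability.
gcd(55, 46) = 1
Since 1 divides 3, solutions exist.

Step 2: Apply extended Euclidean algorithm to find gcd.
We find integers such that 55*x0 + 46*y0 = 1

Step 3: Scale the particular solution.
Multiply by 3/1 = 3:
a = -15, b = -18

Step 4: Verify.
55*(-15) - 46*(-18) = 3 = 3 ✓

a = -15, b = -18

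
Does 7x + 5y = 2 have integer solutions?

Step 1: Compute gcd(7, 5).
gcd(7, 5) = 1

Step 2: Check divisibility.
Does 1 divide 2? 2 = 1 x 2, so yes.

By the theorem on linear Diophantine equations, 7x + 5y = 2 has integer solutions if and only if gcd(7, 5) divides 2. Since 1 | 2, solutions exist.

Yes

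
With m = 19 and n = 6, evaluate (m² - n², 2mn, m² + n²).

a = m² - n² = 361 - 36 = 325
b = 2mn = 2·19·6 = 228
c = m² + n² = 361 + 36 = 397
Verify: 325² + 228² = 105625 + 51984 = 157609 = 397² ✓

(325, 228, 397)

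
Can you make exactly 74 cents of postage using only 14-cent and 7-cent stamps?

We need non-negative x, y with 14x + 7y = 74.
gcd(14, 7) = 7, and 7 does not divide 74.
No integer solutions exist, so certainly no non-negative ones.

No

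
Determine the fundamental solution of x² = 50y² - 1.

We need x² = 50y² - 1. Try successive y:
y = 1: x² = 50·1² - 1 = 49 = 7² ✓
Check: 7² - 50·1² = 49 - 50 = -1 ✓

x = 7, y = 1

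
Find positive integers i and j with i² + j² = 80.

We need to find integers i, j > 0 such that i² + j² = 80.
Trying i = 4: j² = 80 - 4² = 80 - 16 = 64
j = 8
Check: 4² + 8² = 16 + 64 = 80 ✓

80 = 4² + 8²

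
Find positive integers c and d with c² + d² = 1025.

We need to find integers c, d > 0 such that c² + d² = 1025.
Trying c = 1: d² = 1025 - 1² = 1025 - 1 = 1024
d = 32
Check: 1² + 32² = 1 + 1024 = 1025 ✓

1025 = 1² + 32²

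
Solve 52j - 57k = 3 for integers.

Step 1: Check solvability.
gcd(52, 57) = 1
Since 1 divides 3, solutions exist.

Step 2: Apply extended Euclidean algorithm to find gcd.
We find integers such that 52*x0 + 57*y0 = 1

Step 3: Scale the particular solution.
Multiply by 3/1 = 3:
j = -69, k = -63

Step 4: Verify.
52*(-69) - 57*(-63) = 3 = 3 ✓

j = -69, k = -63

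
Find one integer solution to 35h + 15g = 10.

Step 1: Check solvability.
gcd(35, 15) = 5
Since 5 divides 10, solutions exist.

Step 2: Apply extended Euclidean algorithm to find gcd.
We find integers such that 35*x0 + 15*y0 = 5

Step 3: Scale the particular solution.
Multiply by 10/5 = 2:
h = 2, g = -4

Step 4: Verify.
35*(2) + 15*(-4) = 10 = 10 ✓

h = 2, g = -4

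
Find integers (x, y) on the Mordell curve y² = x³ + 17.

Try small integer x values and check whether x³ + 17 is a perfect square.
x = -2: x³ + 17 = -2³ + 17 = -8 + 17 = 9
Is 9 a perfect square? 3² = 9 ✓
So (x, y) = (-2, 3) is a solution.

x = -2, y = 3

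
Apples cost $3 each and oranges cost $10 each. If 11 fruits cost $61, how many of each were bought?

Let a = apples, o = oranges.
a + o = 11
3a + 10o = 61
Substitute o = 11 - a:
3a + 10(11 - a) = 61
(3 - 10)a = 61 - 110
-7a = -49
a = 7, o = 11 - 7 = 4

Apples: 7, Oranges: 4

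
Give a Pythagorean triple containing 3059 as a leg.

We need the other leg and hypotenuse such that 3059² + x² = c².
Take x = 588, c = 3115: 3059² + 588² = 9357481 + 345744 = 9703225 = 3115² ✓
Triple: (3059, 588, 3115)

(3059, 588, 3115)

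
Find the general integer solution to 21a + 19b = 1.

Step 1: Compute gcd(21, 19) = 1.
Since 1 divides 1, solutions exist.

Step 2: Find a particular solution using extended Euclidean algorithm.
We get a₀ = -9, b₀ = 10.
Check: 21*-9 + 19*10 = 1 = 1 ✓

Step 3: Write the general solution.
a = -9 + (19/1)t = -9 + 19t
b = 10 - (21/1)t = 10 - 21t
for any integer t.

a = -9 + 19t, b = 10 - 21t for integer t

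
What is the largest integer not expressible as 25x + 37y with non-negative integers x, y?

For two coprime denominations a and b, the Frobenius number (largest value not representable as a non-negative combination) is ab - a - b.
Here gcd(25, 37) = 1, so they are coprime.
F(25, 37) = 25·37 - 25 - 37 = 925 - 62 = 863

863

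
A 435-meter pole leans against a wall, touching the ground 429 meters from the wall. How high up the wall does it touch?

The ladder, wall, and ground form a right triangle with hypotenuse 435 and one leg 429.
By the Pythagorean theorem: h² = 435² - 429² = 189225 - 184041 = 5184
h = √5184 = 72 meters

72 meters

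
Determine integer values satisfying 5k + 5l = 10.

Step 1: Check solvability.
gcd(5, 5) = 5
Since 5 divides 10, solutions exist.

Step 2: Apply extended Euclidean algorithm to find gcd.
We find integers such that 5*x0 + 5*y0 = 5

Step 3: Scale the particular solution.
Multiply by 10/5 = 2:
k = 0, l = 2

Step 4: Verify.
5*(0) + 5*(2) = 10 = 10 ✓

k = 0, l = 2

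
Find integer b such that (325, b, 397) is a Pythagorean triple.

b² = c² - a² = 397² - 325² = 157609 - 105625 = 51984
b = sqrt(51984) = 228

228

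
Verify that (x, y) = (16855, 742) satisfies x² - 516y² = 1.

Compute x² = 16855² = 284091025
Compute 516y² = 516·742² = 516·550564 = 284091024
x² - 516y² = 284091025 - 284091024 = 1
Since this equals 1, (16855, 742) is a solution.

Yes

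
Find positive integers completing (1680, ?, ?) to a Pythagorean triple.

We need the other leg and hypotenuse such that 1680² + x² = c².
Take x = 82, c = 1682: 1680² + 82² = 2822400 + 6724 = 2829124 = 1682² ✓
Triple: (82, 1680, 1682)

(82, 1680, 1682)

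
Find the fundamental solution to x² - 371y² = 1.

We seek the smallest positive integers (x, y) with x² - 371y² = 1, i.e., x² = 371y² + 1.
Try successive y values:
y = 1: x² = 371·1² + 1 = 372, not a perfect square
y = 2: x² = 371·2² + 1 = 1485, not a perfect square
y = 3: x² = 371·3² + 1 = 3340, not a perfect square
... continuing the search (or via continued fractions) ...
y = 88: x² = 371·88² + 1 = 2873025, x = 1695 ✓

Verify: 1695² - 371·88² = 2873025 - 2873024 = 1 ✓

x = 1695, y = 88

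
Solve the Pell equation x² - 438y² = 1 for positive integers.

We seek the smallest positive integers (x, y) with x² - 438y² = 1, i.e., x² = 438y² + 1.
Try successive y values:
y = 1: x² = 438·1² + 1 = 439, not a perfect square
y = 2: x² = 438·2² + 1 = 1753, not a perfect square
y = 3: x² = 438·3² + 1 = 3943, not a perfect square
... continuing the search (or via continued fractions) ...
y = 14: x² = 438·14² + 1 = 85849, x = 293 ✓

Verify: 293² - 438·14² = 85849 - 85848 = 1 ✓

x = 293, y = 14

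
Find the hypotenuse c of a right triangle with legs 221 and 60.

c² = a² + b² = 221² + 60² = 48841 + 3600 = 52441
c = 229

229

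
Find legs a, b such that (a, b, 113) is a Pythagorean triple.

We need a² + b² = 113² = 12769.
Trying: 15² + 112² = 225 + 12544 = 12769 ✓

(15, 112, 113)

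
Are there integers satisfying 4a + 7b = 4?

Step 1: Compute gcd(4, 7).
gcd(4, 7) = 1

Step 2: Check divisibility.
Does 1 divide 4? 4 = 1 x 4, so yes.

By the theorem on linear Diophantine equations, 4a + 7b = 4 has integer solutions if and only if gcd(4, 7) divides 4. Since 1 | 4, solutions exist.

Yes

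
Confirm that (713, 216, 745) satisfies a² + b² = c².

Compute a² + b² = 713² + 216² = 508369 + 46656 = 555025
Compute c² = 745² = 555025
Since 555025 = 555025, confirmed.

Yes, it is a Pythagorean triple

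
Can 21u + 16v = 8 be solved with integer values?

Step 1: Compute gcd(21, 16).
gcd(21, 16) = 1

Step 2: Check divisibility.
Does 1 divide 8? 8 = 1 x 8, so yes.

By the theorem on linear Diophantine equations, 21u + 16v = 8 has integer solutions if and only if gcd(21, 16) divides 8. Since 1 | 8, solutions exist.

Yes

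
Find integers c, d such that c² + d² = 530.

We need to find integers c, d > 0 such that c² + d² = 530.
Trying c = 1: d² = 530 - 1² = 530 - 1 = 529
d = 23
Check: 1² + 23² = 1 + 529 = 530 ✓

530 = 1² + 23²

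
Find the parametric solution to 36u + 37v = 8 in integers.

Step 1: Compute gcd(36, 37) = 1.
Since 1 divides 8, solutions exist.

Step 2: Find a particular solution using extended Euclidean algorithm.
We get u₀ = -8, v₀ = 8.
Check: 36*-8 + 37*8 = 8 = 8 ✓

Step 3: Write the general solution.
u = -8 + (37/1)t = -8 + 37t
v = 8 - (36/1)t = 8 - 36t
for any integer t.

u = -8 + 37t, v = 8 - 36t for integer t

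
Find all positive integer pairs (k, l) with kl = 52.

The positive divisors of 52 are: 1, 2, 4, 13, 26, 52.
Each divisor d gives the pair (d, 52/d):
(1, 52), (2, 26), (4, 13), (13, 4), (26, 2), (52, 1)

(1, 52), (2, 26), (4, 13), (13, 4), (26, 2), (52, 1)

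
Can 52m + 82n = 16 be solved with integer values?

Step 1: Compute gcd(52, 82).
gcd(52, 82) = 2

Step 2: Check divisibility.
Does 2 divide 16? 16 = 2 x 8, so yes.

By the theorem on linear Diophantine equations, 52m + 82n = 16 has integer solutions if and only if gcd(52, 82) divides 16. Since 2 | 16, solutions exist.

Yes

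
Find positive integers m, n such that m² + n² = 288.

Search for m with 288 - m² a perfect square.
m = 12: 288 - 12² = 288 - 144 = 144 = 12² ✓
So m = 12, n = 12.

m = 12, n = 12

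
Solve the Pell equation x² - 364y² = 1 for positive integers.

We seek the smallest positive integers (x, y) with x² - 364y² = 1, i.e., x² = 364y² + 1.
Try successive y values:
y = 1: x² = 364·1² + 1 = 365, not a perfect square
y = 2: x² = 364·2² + 1 = 1457, not a perfect square
y = 3: x² = 364·3² + 1 = 3277, not a perfect square
... continuing the search (or via continued fractions) ...
y = 259710: x² = 364·259710² + 1 = 24551539412401, x = 4954951 ✓

Verify: 4954951² - 364·259710² = 24551539412401 - 24551539412400 = 1 ✓

x = 4954951, y = 259710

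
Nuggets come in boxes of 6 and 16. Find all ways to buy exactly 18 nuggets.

We need non-negative integers (x, y) with 6x + 16y = 18.
For each x in 0..3, check if 18 - 6x is a non-negative multiple of 16.
x = 3: 16y = 0, y = 0 ✓

(3 boxes of 6, 0 boxes of 16)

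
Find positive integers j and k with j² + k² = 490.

We need to find integers j, k > 0 such that j² + k² = 490.
Trying j = 7: k² = 490 - 7² = 490 - 49 = 441
k = 21
Check: 7² + 21² = 49 + 441 = 490 ✓

490 = 7² + 21²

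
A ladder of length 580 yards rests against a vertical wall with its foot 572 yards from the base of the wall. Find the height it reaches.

The ladder, wall, and ground form a right triangle with hypotenuse 580 and one leg 572.
By the Pythagorean theorem: h² = 580² - 572² = 336400 - 327184 = 9216
h = √9216 = 96 yards

96 yards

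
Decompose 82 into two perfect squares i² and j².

We need to find integers i, j > 0 such that i² + j² = 82.
Trying i = 1: j² = 82 - 1² = 82 - 1 = 81
j = 9
Check: 1² + 9² = 1 + 81 = 82 ✓

82 = 1² + 9²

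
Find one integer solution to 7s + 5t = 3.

Step 1: Check solvability.
gcd(7, 5) = 1
Since 1 divides 3, solutions exist.

Step 2: Apply extended Euclidean algorithm to find gcd.
We find integers such that 7*x0 + 5*y0 = 1

Step 3: Scale the particular solution.
Multiply by 3/1 = 3:
s = -6, t = 9

Step 4: Verify.
7*(-6) + 5*(9) = 3 = 3 ✓

s = -6, t = 9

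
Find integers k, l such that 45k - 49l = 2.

Step 1: Check solvability.
gcd(45, 49) = 1
Since 1 divides 2, solutions exist.

Step 2: Apply extended Euclidean algorithm to find gcd.
We find integers such that 45*x0 + 49*y0 = 1

Step 3: Scale the particular solution.
Multiply by 2/1 = 2:
k = 24, l = 22

Step 4: Verify.
45*(24) - 49*(22) = 2 = 2 ✓

k = 24, l = 22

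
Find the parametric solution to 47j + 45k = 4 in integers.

Step 1: Compute gcd(47, 45) = 1.
Since 1 divides 4, solutions exist.

Step 2: Find a particular solution using extended Euclidean algorithm.
We get j₀ = -88, k₀ = 92.
Check: 47*-88 + 45*92 = 4 = 4 ✓

Step 3: Write the general solution.
j = -88 + (45/1)t = -88 + 45t
k = 92 - (47/1)t = 92 - 47t
for any integer t.

j = -88 + 45t, k = 92 - 47t for integer t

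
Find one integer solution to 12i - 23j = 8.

Step 1: Check solvability.
gcd(12, 23) = 1
Since 1 divides 8, solutions exist.

Step 2: Apply extended Euclidean algorithm to find gcd.
We find integers such that 12*x0 + 23*y0 = 1

Step 3: Scale the particular solution.
Multiply by 8/1 = 8:
i = 16, j = 8

Step 4: Verify.
12*(16) - 23*(8) = 8 = 8 ✓

i = 16, j = 8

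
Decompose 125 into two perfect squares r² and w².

We need to find integers r, w > 0 such that r² + w² = 125.
Trying r = 2: w² = 125 - 2² = 125 - 4 = 121
w = 11
Check: 2² + 11² = 4 + 121 = 125 ✓

125 = 2² + 11²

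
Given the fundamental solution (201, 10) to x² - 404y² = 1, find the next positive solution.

Solutions to x² - Dy² = 1 are generated by powers of (x₀ + y₀√D).
The next solution satisfies x₁ + y₁√404 = (x₀ + y₀√404)², giving:
x₁ = x₀² + 404y₀² = 201² + 404·10² = 40401 + 40400 = 80801
y₁ = 2x₀y₀ = 2·201·10 = 4020

Verify: 80801² - 404·4020² = 6528801601 - 6528801600 = 1 ✓

x = 80801, y = 4020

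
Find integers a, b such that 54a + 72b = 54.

Step 1: Check solvability.
gcd(54, 72) = 18
Since 18 divides 54, solutions exist.

Step 2: Apply extended Euclidean algorithm to find gcd.
We find integers such that 54*x0 + 72*y0 = 18

Step 3: Scale the particular solution.
Multiply by 54/18 = 3:
a = -3, b = 3

Step 4: Verify.
54*(-3) + 72*(3) = 54 = 54 ✓

a = -3, b = 3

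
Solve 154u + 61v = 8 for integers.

Step 1: Check solvability.
gcd(154, 61) = 1
Since 1 divides 8, solutions exist.

Step 2: Apply extended Euclidean algorithm to find gcd.
We find integers such that 154*x0 + 61*y0 = 1

Step 3: Scale the particular solution.
Multiply by 8/1 = 8:
u = 168, v = -424

Step 4: Verify.
154*(168) + 61*(-424) = 8 = 8 ✓

u = 168, v = -424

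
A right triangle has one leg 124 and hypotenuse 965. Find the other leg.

a² = c² - b² = 931225 - 15376 = 915849
a = 957

957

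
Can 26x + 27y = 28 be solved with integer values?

Step 1: Compute gcd(26, 27).
gcd(26, 27) = 1

Step 2: Check divisibility.
Does 1 divide 28? 28 = 1 x 28, so yes.

By the theorem on linear Diophantine equations, 26x + 27y = 28 has integer solutions if and only if gcd(26, 27) divides 28. Since 1 | 28, solutions exist.

Yes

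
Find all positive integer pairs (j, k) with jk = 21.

The positive divisors of 21 are: 1, 3, 7, 21.
Each divisor d gives the pair (d, 21/d):
(1, 21), (3, 7), (7, 3), (21, 1)

(1, 21), (3, 7), (7, 3), (21, 1)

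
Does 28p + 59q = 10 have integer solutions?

Step 1: Compute gcd(28, 59).
gcd(28, 59) = 1

Step 2: Check divisibility.
Does 1 divide 10? 10 = 1 x 10, so yes.

By the theorem on linear Diophantine equations, 28p + 59q = 10 has integer solutions if and only if gcd(28, 59) divides 10. Since 1 | 10, solutions exist.

Yes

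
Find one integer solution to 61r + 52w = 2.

Step 1: Check solvability.
gcd(61, 52) = 1
Since 1 divides 2, solutions exist.

Step 2: Apply extended Euclidean algorithm to find gcd.
We find integers such that 61*x0 + 52*y0 = 1

Step 3: Scale the particular solution.
Multiply by 2/1 = 2:
r = -46, w = 54

Step 4: Verify.
61*(-46) + 52*(54) = 2 = 2 ✓

r = -46, w = 54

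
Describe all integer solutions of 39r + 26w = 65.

Step 1: Compute gcd(39, 26) = 13.
Since 13 divides 65, solutions exist.

Step 2: Find a particular solution using extended Euclidean algorithm.
We get r₀ = 5, w₀ = -5.
Check: 39*5 + 26*-5 = 65 = 65 ✓

Step 3: Write the general solution.
r = 5 + (26/13)t = 5 + 2t
w = -5 - (39/13)t = -5 - 3t
for any integer t.

r = 5 + 2t, w = -5 - 3t for integer t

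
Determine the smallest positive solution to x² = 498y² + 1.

We seek the smallest positive integers (x, y) with x² - 498y² = 1, i.e., x² = 498y² + 1.
Try successive y values:
y = 1: x² = 498·1² + 1 = 499, not a perfect square
y = 2: x² = 498·2² + 1 = 1993, not a perfect square
y = 3: x² = 498·3² + 1 = 4483, not a perfect square
... continuing the search (or via continued fractions) ...
y = 8056: x² = 498·8056² + 1 = 32319769729, x = 179777 ✓

Verify: 179777² - 498·8056² = 32319769729 - 32319769728 = 1 ✓

x = 179777, y = 8056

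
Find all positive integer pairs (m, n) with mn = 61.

The positive divisors of 61 are: 1, 61.
Each divisor d gives the pair (d, 61/d):
(1, 61), (61, 1)

(1, 61), (61, 1)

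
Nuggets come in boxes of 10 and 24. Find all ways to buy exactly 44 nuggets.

We need non-negative integers (x, y) with 10x + 24y = 44.
For each x in 0..4, check if 44 - 10x is a non-negative multiple of 24.
x = 2: 24y = 24, y = 1 ✓

(2 boxes of 10, 1 boxes of 24)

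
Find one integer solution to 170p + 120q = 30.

Step 1: Check solvability.
gcd(170, 120) = 10
Since 10 divides 30, solutions exist.

Step 2: Apply extended Euclidean algorithm to find gcd.
We find integers such that 170*x0 + 120*y0 = 10

Step 3: Scale the particular solution.
Multiply by 30/10 = 3:
p = 15, q = -21

Step 4: Verify.
170*(15) + 120*(-21) = 30 = 30 ✓

p = 15, q = -21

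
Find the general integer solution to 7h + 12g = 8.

Step 1: Compute gcd(7, 12) = 1.
Since 1 divides 8, solutions exist.

Step 2: Find a particular solution using extended Euclidean algorithm.
We get h₀ = -40, g₀ = 24.
Check: 7*-40 + 12*24 = 8 = 8 ✓

Step 3: Write the general solution.
h = -40 + (12/1)t = -40 + 12t
g = 24 - (7/1)t = 24 - 7t
for any integer t.

h = -40 + 12t, g = 24 - 7t for integer t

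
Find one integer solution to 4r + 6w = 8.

Step 1: Check solvability.
gcd(4, 6) = 2
Since 2 divides 8, solutions exist.

Step 2: Apply extended Euclidean algorithm to find gcd.
We find integers such that 4*x0 + 6*y0 = 2

Step 3: Scale the particular solution.
Multiply by 8/2 = 4:
r = -4, w = 4

Step 4: Verify.
4*(-4) + 6*(4) = 8 = 8 ✓

r = -4, w = 4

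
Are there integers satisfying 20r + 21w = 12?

Step 1: Compute gcd(20, 21).
gcd(20, 21) = 1

Step 2: Check divisibility.
Does 1 divide 12? 12 = 1 x 12, so yes.

By the theorem on linear Diophantine equations, 20r + 21w = 12 has integer solutions if and only if gcd(20, 21) divides 12. Since 1 | 12, solutions exist.

Yes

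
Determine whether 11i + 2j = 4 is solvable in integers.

Step 1: Compute gcd(11, 2).
gcd(11, 2) = 1

Step 2: Check divisibility.
Does 1 divide 4? 4 = 1 x 4, so yes.

By the theorem on linear Diophantine equations, 11i + 2j = 4 has integer solutions if and only if gcd(11, 2) divides 4. Since 1 | 4, solutions exist.

Yes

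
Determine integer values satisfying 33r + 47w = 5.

Step 1: Check solvability.
gcd(33, 47) = 1
Since 1 divides 5, solutions exist.

Step 2: Apply extended Euclidean algorithm to find gcd.
We find integers such that 33*x0 + 47*y0 = 1

Step 3: Scale the particular solution.
Multiply by 5/1 = 5:
r = 50, w = -35

Step 4: Verify.
33*(50) + 47*(-35) = 5 = 5 ✓

r = 50, w = -35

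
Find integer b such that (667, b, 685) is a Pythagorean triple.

b² = c² - a² = 685² - 667² = 469225 - 444889 = 24336
b = sqrt(24336) = 156

156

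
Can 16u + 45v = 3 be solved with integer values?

Step 1: Compute gcd(16, 45).
gcd(16, 45) = 1

Step 2: Check divisibility.
Does 1 divide 3? 3 = 1 x 3, so yes.

By the theorem on linear Diophantine equations, 16u + 45v = 3 has integer solutions if and only if gcd(16, 45) divides 3. Since 1 | 3, solutions exist.

Yes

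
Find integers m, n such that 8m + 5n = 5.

Step 1: Check solvability.
gcd(8, 5) = 1
Since 1 divides 5, solutions exist.

Step 2: Apply extended Euclidean algorithm to find gcd.
We find integers such that 8*x0 + 5*y0 = 1

Step 3: Scale the particular solution.
Multiply by 5/1 = 5:
m = 10, n = -15

Step 4: Verify.
8*(10) + 5*(-15) = 5 = 5 ✓

m = 10, n = -15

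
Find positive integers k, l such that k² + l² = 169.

Search for k with 169 - k² a perfect square.
k = 5: 169 - 5² = 169 - 25 = 144 = 12² ✓
So k = 5, l = 12.

k = 5, l = 12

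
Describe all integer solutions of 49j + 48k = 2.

Step 1: Compute gcd(49, 48) = 1.
Since 1 divides 2, solutions exist.

Step 2: Find a particular solution using extended Euclidean algorithm.
We get j₀ = 2, k₀ = -2.
Check: 49*2 + 48*-2 = 2 = 2 ✓

Step 3: Write the general solution.
j = 2 + (48/1)t = 2 + 48t
k = -2 - (49/1)t = -2 - 49t
for any integer t.

j = 2 + 48t, k = -2 - 49t for integer t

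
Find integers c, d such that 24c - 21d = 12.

Step 1: Check solvability.
gcd(24, 21) = 3
Since 3 divides 12, solutions exist.

Step 2: Apply extended Euclidean algorithm to find gcd.
We find integers such that 24*x0 + 21*y0 = 3

Step 3: Scale the particular solution.
Multiply by 12/3 = 4:
c = 4, d = 4

Step 4: Verify.
24*(4) - 21*(4) = 12 = 12 ✓

c = 4, d = 4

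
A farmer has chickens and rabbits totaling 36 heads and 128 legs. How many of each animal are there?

Let c = chickens, r = rabbits.
Heads: c + r = 36
Legs: 2c + 4r = 128
From the first equation, c = 36 - r. Substitute:
2(36 - r) + 4r = 128
72 + 2r = 128
r = (128 - 72)/2 = 28
c = 36 - 28 = 8

Chickens: 8, Rabbits: 28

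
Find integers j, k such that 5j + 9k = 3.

Step 1: Check solvability.
gcd(5, 9) = 1
Since 1 divides 3, solutions exist.

Step 2: Apply extended Euclidean algorithm to find gcd.
We find integers such that 5*x0 + 9*y0 = 1

Step 3: Scale the particular solution.
Multiply by 3/1 = 3:
j = 6, k = -3

Step 4: Verify.
5*(6) + 9*(-3) = 3 = 3 ✓

j = 6, k = -3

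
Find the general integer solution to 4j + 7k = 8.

Step 1: Compute gcd(4, 7) = 1.
Since 1 divides 8, solutions exist.

Step 2: Find a particular solution using extended Euclidean algorithm.
We get j₀ = 16, k₀ = -8.
Check: 4*16 + 7*-8 = 8 = 8 ✓

Step 3: Write the general solution.
j = 16 + (7/1)t = 16 + 7t
k = -8 - (4/1)t = -8 - 4t
for any integer t.

j = 16 + 7t, k = -8 - 4t for integer t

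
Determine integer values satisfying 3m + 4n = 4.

Step 1: Check solvability.
gcd(3, 4) = 1
Since 1 divides 4, solutions exist.

Step 2: Apply extended Euclidean algorithm to find gcd.
We find integers such that 3*x0 + 4*y0 = 1

Step 3: Scale the particular solution.
Multiply by 4/1 = 4:
m = -4, n = 4

Step 4: Verify.
3*(-4) + 4*(4) = 4 = 4 ✓

m = -4, n = 4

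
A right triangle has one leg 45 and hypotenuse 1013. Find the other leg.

b² = c² - a² = 1026169 - 2025 = 1024144
b = 1012

1012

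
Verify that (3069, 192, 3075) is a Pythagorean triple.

Compute a² + b² = 3069² + 192² = 9418761 + 36864 = 9455625
Compute c² = 3075² = 9455625
Since 9455625 = 9455625, confirmed.

Yes, it is a Pythagorean triple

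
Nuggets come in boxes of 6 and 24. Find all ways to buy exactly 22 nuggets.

We need non-negative integers (x, y) with 6x + 24y = 22.
For each x in 0..3, check if 22 - 6x is a non-negative multiple of 24.
No x yields an integer y ≥ 0.

No solution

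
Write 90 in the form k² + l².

We need to find integers k, l > 0 such that k² + l² = 90.
Trying k = 3: l² = 90 - 3² = 90 - 9 = 81
l = 9
Check: 3² + 9² = 9 + 81 = 90 ✓

90 = 3² + 9²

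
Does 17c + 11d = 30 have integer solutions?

Step 1: Compute gcd(17, 11).
gcd(17, 11) = 1

Step 2: Check divisibility.
Does 1 divide 30? 30 = 1 x 30, so yes.

By the theorem on linear Diophantine equations, 17c + 11d = 30 has integer solutions if and only if gcd(17, 11) divides 30. Since 1 | 30, solutions exist.

Yes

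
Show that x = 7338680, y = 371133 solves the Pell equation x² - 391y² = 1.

Compute x² = 7338680² = 53856224142400
Compute 391y² = 391·371133² = 391·137739703689 = 53856224142399
x² - 391y² = 53856224142400 - 53856224142399 = 1
Since this equals 1, (7338680, 371133) is a solution.

Yes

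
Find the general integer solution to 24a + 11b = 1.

Step 1: Compute gcd(24, 11) = 1.
Since 1 divides 1, solutions exist.

Step 2: Find a particular solution using extended Euclidean algorithm.
We get a₀ = -5, b₀ = 11.
Check: 24*-5 + 11*11 = 1 = 1 ✓

Step 3: Write the general solution.
a = -5 + (11/1)t = -5 + 11t
b = 11 - (24/1)t = 11 - 24t
for any integer t.

a = -5 + 11t, b = 11 - 24t for integer t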